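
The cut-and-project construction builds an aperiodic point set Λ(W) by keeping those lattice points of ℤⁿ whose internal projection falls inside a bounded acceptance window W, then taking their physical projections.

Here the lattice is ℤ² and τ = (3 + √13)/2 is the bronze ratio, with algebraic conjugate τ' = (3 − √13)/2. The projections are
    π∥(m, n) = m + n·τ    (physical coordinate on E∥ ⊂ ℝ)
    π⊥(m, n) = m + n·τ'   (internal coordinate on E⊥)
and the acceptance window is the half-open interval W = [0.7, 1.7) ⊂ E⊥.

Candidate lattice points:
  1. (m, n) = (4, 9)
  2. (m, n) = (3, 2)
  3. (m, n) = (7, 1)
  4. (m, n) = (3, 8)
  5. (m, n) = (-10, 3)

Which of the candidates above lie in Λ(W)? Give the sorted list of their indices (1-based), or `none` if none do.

Numerically τ ≈ 3.3028 and τ' = −1/τ ≈ -0.3028.
[1] lift (4,9): star map gives 1.2750; window check 0.7 ≤ 1.2750 < 1.7 is true → IN Λ
[2] lift (3,2): star map gives 2.3944; window check 0.7 ≤ 2.3944 < 1.7 is false → out
[3] lift (7,1): star map gives 6.6972; window check 0.7 ≤ 6.6972 < 1.7 is false → out
[4] lift (3,8): star map gives 0.5778; window check 0.7 ≤ 0.5778 < 1.7 is false → out
[5] lift (-10,3): star map gives -10.9083; window check 0.7 ≤ -10.9083 < 1.7 is false → out

1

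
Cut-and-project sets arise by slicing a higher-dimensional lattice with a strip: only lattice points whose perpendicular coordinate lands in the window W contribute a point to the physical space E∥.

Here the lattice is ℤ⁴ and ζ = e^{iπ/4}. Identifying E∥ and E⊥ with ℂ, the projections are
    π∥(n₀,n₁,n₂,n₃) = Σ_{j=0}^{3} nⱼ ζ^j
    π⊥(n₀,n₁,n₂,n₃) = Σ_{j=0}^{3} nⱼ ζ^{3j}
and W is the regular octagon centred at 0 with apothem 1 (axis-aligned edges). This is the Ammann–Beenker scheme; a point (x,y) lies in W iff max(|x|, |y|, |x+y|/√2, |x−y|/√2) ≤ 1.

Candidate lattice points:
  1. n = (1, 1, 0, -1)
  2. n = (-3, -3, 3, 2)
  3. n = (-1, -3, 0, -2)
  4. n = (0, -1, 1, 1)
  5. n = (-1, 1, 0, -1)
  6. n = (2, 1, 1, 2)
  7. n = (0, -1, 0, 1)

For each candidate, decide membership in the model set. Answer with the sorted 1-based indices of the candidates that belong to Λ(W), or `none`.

1

π⊥(n) = n₀ + n₁ζ³ + n₂ζ⁶ + n₃ζ⁹ where ζ = e^{iπ/4}.
candidate 1: n = (1, 1, 0, -1) → π⊥ ≈ (-0.414214, +0.000000); max(|x|,|y|,|x±y|/√2) = 0.414214 ≤ 1 ⇒ ∈ W
candidate 2: n = (-3, -3, 3, 2) → π⊥ ≈ (+0.535534, -3.707107); max(|x|,|y|,|x±y|/√2) = 3.707107 > 1 ⇒ ∉ W
candidate 3: n = (-1, -3, 0, -2) → π⊥ ≈ (-0.292893, -3.535534); max(|x|,|y|,|x±y|/√2) = 3.535534 > 1 ⇒ ∉ W
candidate 4: n = (0, -1, 1, 1) → π⊥ ≈ (+1.414214, -1.000000); max(|x|,|y|,|x±y|/√2) = 1.707107 > 1 ⇒ ∉ W
candidate 5: n = (-1, 1, 0, -1) → π⊥ ≈ (-2.414214, +0.000000); max(|x|,|y|,|x±y|/√2) = 2.414214 > 1 ⇒ ∉ W
candidate 6: n = (2, 1, 1, 2) → π⊥ ≈ (+2.707107, +1.121320); max(|x|,|y|,|x±y|/√2) = 2.707107 > 1 ⇒ ∉ W
candidate 7: n = (0, -1, 0, 1) → π⊥ ≈ (+1.414214, +0.000000); max(|x|,|y|,|x±y|/√2) = 1.414214 > 1 ⇒ ∉ W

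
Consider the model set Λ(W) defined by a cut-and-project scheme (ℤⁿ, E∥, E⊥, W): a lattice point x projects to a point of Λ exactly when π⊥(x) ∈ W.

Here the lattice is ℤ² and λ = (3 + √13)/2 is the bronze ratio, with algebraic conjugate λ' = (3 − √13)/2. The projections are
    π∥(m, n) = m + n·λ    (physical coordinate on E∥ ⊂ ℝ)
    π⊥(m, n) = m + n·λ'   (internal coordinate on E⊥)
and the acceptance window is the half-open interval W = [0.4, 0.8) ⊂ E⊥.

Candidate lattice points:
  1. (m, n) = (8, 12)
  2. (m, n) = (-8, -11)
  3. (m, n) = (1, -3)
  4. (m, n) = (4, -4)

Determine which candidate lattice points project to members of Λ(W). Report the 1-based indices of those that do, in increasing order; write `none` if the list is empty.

none

Compute λ' = (3−√13)/2 = -0.30278, so π⊥(m,n) = m -0.30278·n.
candidate 1: (m,n)=(8,12) → π∥ = 8+12·λ ≈ 47.63331, π⊥ = 8+12·λ' ≈ 4.36669 ∉ [0.4, 0.8) ⇒ out
candidate 2: (m,n)=(-8,-11) → π∥ = -8-11·λ ≈ -44.33053, π⊥ = -8-11·λ' ≈ -4.66947 ∉ [0.4, 0.8) ⇒ out
candidate 3: (m,n)=(1,-3) → π∥ = 1-3·λ ≈ -8.90833, π⊥ = 1-3·λ' ≈ 1.90833 ∉ [0.4, 0.8) ⇒ out
candidate 4: (m,n)=(4,-4) → π∥ = 4-4·λ ≈ -9.21110, π⊥ = 4-4·λ' ≈ 5.21110 ∉ [0.4, 0.8) ⇒ out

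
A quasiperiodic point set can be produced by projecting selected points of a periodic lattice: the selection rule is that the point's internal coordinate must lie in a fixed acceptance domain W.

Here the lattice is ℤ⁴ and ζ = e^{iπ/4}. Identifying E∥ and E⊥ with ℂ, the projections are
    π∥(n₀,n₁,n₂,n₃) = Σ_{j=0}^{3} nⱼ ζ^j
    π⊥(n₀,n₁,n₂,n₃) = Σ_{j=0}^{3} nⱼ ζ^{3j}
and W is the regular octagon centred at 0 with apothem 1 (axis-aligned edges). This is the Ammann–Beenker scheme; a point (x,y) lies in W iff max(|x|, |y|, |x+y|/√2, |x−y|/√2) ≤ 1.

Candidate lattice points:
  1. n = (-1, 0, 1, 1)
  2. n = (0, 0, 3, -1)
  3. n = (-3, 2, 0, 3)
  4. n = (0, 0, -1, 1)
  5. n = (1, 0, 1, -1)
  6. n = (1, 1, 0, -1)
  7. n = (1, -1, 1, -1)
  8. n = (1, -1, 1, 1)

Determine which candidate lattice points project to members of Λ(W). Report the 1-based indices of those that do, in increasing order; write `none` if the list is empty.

1, 6

With ζ = e^{iπ/4} the internal vectors are ζ^0,ζ^3,ζ^6,ζ^9.
#1 (-1, 0, 1, 1): internal (-0.29289, -0.29289); octagon support 0.41421 vs apothem 1 → ∈ W
#2 (0, 0, 3, -1): internal (-0.70711, -3.70711); octagon support 3.70711 vs apothem 1 → ∉ W
#3 (-3, 2, 0, 3): internal (-2.29289, 3.53553); octagon support 4.12132 vs apothem 1 → ∉ W
#4 (0, 0, -1, 1): internal (0.70711, 1.70711); octagon support 1.70711 vs apothem 1 → ∉ W
#5 (1, 0, 1, -1): internal (0.29289, -1.70711); octagon support 1.70711 vs apothem 1 → ∉ W
#6 (1, 1, 0, -1): internal (-0.41421, 0.00000); octagon support 0.41421 vs apothem 1 → ∈ W
#7 (1, -1, 1, -1): internal (1.00000, -2.41421); octagon support 2.41421 vs apothem 1 → ∉ W
#8 (1, -1, 1, 1): internal (2.41421, -1.00000); octagon support 2.41421 vs apothem 1 → ∉ W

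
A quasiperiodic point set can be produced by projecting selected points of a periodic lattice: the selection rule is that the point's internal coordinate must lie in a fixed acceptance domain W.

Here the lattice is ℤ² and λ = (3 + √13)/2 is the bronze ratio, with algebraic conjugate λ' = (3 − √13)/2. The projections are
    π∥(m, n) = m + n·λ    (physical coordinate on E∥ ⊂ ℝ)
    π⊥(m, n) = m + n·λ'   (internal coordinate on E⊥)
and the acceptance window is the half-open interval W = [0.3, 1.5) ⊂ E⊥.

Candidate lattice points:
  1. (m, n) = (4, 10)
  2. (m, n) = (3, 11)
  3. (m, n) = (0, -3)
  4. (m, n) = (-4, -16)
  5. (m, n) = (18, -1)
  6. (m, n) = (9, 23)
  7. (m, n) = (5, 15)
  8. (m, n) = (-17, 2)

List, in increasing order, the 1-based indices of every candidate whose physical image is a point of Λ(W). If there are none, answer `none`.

Numerically λ ≈ 3.30278 and λ' = −1/λ ≈ -0.30278.
#1 (4,10): internal coord 4 + (10)·λ' = +0.97224; +0.97224 ∈ [0.3, 1.5) → IN Λ
#2 (3,11): internal coord 3 + (11)·λ' = -0.33053; -0.33053 ∉ [0.3, 1.5) → out
#3 (0,-3): internal coord 0 + (-3)·λ' = +0.90833; +0.90833 ∈ [0.3, 1.5) → IN Λ
#4 (-4,-16): internal coord -4 + (-16)·λ' = +0.84441; +0.84441 ∈ [0.3, 1.5) → IN Λ
#5 (18,-1): internal coord 18 + (-1)·λ' = +18.30278; +18.30278 ∉ [0.3, 1.5) → out
#6 (9,23): internal coord 9 + (23)·λ' = +2.03616; +2.03616 ∉ [0.3, 1.5) → out
#7 (5,15): internal coord 5 + (15)·λ' = +0.45837; +0.45837 ∈ [0.3, 1.5) → IN Λ
#8 (-17,2): internal coord -17 + (2)·λ' = -17.60555; -17.60555 ∉ [0.3, 1.5) → out

1, 3, 4, 7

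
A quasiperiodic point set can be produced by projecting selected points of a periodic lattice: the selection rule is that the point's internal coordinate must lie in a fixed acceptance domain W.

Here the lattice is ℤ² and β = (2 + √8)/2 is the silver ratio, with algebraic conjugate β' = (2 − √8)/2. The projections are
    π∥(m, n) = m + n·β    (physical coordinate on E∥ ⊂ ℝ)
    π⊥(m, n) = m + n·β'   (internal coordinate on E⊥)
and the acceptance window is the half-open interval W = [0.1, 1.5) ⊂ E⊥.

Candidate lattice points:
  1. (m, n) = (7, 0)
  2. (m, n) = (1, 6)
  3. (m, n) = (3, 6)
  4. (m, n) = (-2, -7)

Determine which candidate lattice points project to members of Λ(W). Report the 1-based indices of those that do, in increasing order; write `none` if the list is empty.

3, 4

Numerically β ≈ 2.414214 and β' = −1/β ≈ -0.414214.
#1 (7,0): internal coord 7 + (0)·β' = +7.000000; +7.000000 ∉ [0.1, 1.5) → out
#2 (1,6): internal coord 1 + (6)·β' = -1.485281; -1.485281 ∉ [0.1, 1.5) → out
#3 (3,6): internal coord 3 + (6)·β' = +0.514719; +0.514719 ∈ [0.1, 1.5) → IN Λ
#4 (-2,-7): internal coord -2 + (-7)·β' = +0.899495; +0.899495 ∈ [0.1, 1.5) → IN Λ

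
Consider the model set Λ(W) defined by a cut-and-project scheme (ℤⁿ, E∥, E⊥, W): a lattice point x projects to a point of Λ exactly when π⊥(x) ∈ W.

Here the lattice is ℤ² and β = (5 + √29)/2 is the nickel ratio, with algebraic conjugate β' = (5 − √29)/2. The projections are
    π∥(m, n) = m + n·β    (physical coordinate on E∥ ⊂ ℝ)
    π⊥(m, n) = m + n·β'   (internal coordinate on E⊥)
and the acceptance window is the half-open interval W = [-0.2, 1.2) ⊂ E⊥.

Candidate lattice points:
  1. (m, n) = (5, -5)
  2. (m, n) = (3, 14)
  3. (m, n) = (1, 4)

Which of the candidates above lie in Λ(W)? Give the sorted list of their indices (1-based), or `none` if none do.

2, 3

β' = (5−√29)/2 ≈ -0.1926.
#1 (5,-5): internal coord 5 + (-5)·β' = +5.9629; +5.9629 ∉ [-0.2, 1.2) → out
#2 (3,14): internal coord 3 + (14)·β' = +0.3038; +0.3038 ∈ [-0.2, 1.2) → IN Λ
#3 (1,4): internal coord 1 + (4)·β' = +0.2297; +0.2297 ∈ [-0.2, 1.2) → IN Λ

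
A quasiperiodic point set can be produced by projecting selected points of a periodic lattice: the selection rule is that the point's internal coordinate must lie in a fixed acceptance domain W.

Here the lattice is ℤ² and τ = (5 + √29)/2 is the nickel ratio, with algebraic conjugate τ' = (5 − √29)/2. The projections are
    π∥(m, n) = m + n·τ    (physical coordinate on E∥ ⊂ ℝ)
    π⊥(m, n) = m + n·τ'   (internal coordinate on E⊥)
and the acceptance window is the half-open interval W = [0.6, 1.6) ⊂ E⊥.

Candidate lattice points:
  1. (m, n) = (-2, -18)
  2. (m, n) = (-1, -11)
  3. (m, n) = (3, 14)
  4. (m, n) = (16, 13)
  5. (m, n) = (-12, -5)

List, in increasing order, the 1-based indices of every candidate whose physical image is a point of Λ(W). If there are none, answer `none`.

Numerically τ ≈ 5.192582 and τ' = −1/τ ≈ -0.192582.
#1 (-2,-18): internal coord -2 + (-18)·τ' = +1.466483; +1.466483 ∈ [0.6, 1.6) → IN Λ
#2 (-1,-11): internal coord -1 + (-11)·τ' = +1.118406; +1.118406 ∈ [0.6, 1.6) → IN Λ
#3 (3,14): internal coord 3 + (14)·τ' = +0.303846; +0.303846 ∉ [0.6, 1.6) → out
#4 (16,13): internal coord 16 + (13)·τ' = +13.496429; +13.496429 ∉ [0.6, 1.6) → out
#5 (-12,-5): internal coord -12 + (-5)·τ' = -11.037088; -11.037088 ∉ [0.6, 1.6) → out

1, 2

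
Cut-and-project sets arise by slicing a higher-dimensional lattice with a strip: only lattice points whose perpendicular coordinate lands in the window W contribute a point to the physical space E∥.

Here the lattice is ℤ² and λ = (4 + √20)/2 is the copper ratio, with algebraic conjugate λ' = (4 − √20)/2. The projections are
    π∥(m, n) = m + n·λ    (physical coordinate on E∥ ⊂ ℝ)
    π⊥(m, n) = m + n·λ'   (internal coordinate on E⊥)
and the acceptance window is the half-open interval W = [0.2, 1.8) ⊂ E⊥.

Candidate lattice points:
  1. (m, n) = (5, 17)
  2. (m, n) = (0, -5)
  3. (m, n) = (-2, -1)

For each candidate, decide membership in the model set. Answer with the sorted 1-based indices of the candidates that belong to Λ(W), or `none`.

Numerically λ ≈ 4.2361 and λ' = −1/λ ≈ -0.2361.
candidate 1: (m,n)=(5,17) → π∥ = 5+17·λ ≈ 77.0132, π⊥ = 5+17·λ' ≈ 0.9868 ∈ [0.2, 1.8) ⇒ IN Λ
candidate 2: (m,n)=(0,-5) → π∥ = 0-5·λ ≈ -21.1803, π⊥ = 0-5·λ' ≈ 1.1803 ∈ [0.2, 1.8) ⇒ IN Λ
candidate 3: (m,n)=(-2,-1) → π∥ = -2-1·λ ≈ -6.2361, π⊥ = -2-1·λ' ≈ -1.7639 ∉ [0.2, 1.8) ⇒ out

1, 2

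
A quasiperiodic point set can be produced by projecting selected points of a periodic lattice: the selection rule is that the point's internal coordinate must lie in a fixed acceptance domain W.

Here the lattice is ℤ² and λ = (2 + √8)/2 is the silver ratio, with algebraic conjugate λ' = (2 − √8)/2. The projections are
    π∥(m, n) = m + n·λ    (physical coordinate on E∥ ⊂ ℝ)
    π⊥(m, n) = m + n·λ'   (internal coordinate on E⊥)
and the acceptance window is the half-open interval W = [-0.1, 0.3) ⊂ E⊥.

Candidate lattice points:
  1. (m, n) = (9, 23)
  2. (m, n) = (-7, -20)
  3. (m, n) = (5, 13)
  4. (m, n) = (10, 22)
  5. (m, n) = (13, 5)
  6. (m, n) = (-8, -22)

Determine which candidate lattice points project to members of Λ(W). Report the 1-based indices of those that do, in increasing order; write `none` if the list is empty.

Compute λ' = (2−√8)/2 = -0.41421, so π⊥(m,n) = m -0.41421·n.
candidate 1: (m,n)=(9,23) → π∥ = 9+23·λ ≈ 64.52691, π⊥ = 9+23·λ' ≈ -0.52691 ∉ [-0.1, 0.3) ⇒ out
candidate 2: (m,n)=(-7,-20) → π∥ = -7-20·λ ≈ -55.28427, π⊥ = -7-20·λ' ≈ 1.28427 ∉ [-0.1, 0.3) ⇒ out
candidate 3: (m,n)=(5,13) → π∥ = 5+13·λ ≈ 36.38478, π⊥ = 5+13·λ' ≈ -0.38478 ∉ [-0.1, 0.3) ⇒ out
candidate 4: (m,n)=(10,22) → π∥ = 10+22·λ ≈ 63.11270, π⊥ = 10+22·λ' ≈ 0.88730 ∉ [-0.1, 0.3) ⇒ out
candidate 5: (m,n)=(13,5) → π∥ = 13+5·λ ≈ 25.07107, π⊥ = 13+5·λ' ≈ 10.92893 ∉ [-0.1, 0.3) ⇒ out
candidate 6: (m,n)=(-8,-22) → π∥ = -8-22·λ ≈ -61.11270, π⊥ = -8-22·λ' ≈ 1.11270 ∉ [-0.1, 0.3) ⇒ out

none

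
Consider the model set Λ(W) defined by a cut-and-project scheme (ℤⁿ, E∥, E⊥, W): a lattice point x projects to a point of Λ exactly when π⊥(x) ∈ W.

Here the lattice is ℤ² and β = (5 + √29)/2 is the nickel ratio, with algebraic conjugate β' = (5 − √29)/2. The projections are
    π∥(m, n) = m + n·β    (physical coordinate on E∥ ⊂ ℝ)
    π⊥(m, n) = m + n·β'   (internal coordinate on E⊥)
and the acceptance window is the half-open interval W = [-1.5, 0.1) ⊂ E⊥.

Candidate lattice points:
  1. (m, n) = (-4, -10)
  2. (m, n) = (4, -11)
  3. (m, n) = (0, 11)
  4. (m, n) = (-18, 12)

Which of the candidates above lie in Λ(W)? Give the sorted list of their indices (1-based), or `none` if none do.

none

Compute β' = (5−√29)/2 = -0.19258, so π⊥(m,n) = m -0.19258·n.
#1 (-4,-10): internal coord -4 + (-10)·β' = -2.07418; -2.07418 ∉ [-1.5, 0.1) → out
#2 (4,-11): internal coord 4 + (-11)·β' = +6.11841; +6.11841 ∉ [-1.5, 0.1) → out
#3 (0,11): internal coord 0 + (11)·β' = -2.11841; -2.11841 ∉ [-1.5, 0.1) → out
#4 (-18,12): internal coord -18 + (12)·β' = -20.31099; -20.31099 ∉ [-1.5, 0.1) → out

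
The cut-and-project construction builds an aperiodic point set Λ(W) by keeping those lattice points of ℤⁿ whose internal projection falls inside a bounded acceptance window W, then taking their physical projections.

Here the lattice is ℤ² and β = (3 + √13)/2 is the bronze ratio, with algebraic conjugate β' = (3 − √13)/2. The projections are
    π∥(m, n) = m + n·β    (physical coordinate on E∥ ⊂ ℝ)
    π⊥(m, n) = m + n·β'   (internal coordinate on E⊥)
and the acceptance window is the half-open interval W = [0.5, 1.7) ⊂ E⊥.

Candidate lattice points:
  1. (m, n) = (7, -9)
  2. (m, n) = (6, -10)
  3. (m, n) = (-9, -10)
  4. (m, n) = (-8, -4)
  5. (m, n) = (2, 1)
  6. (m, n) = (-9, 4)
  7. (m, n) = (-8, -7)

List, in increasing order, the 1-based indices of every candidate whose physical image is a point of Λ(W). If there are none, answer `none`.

β' = (3−√13)/2 ≈ -0.302776.
candidate 1: (m,n)=(7,-9) → π∥ = 7-9·β ≈ -22.724981, π⊥ = 7-9·β' ≈ 9.724981 ∉ [0.5, 1.7) ⇒ out
candidate 2: (m,n)=(6,-10) → π∥ = 6-10·β ≈ -27.027756, π⊥ = 6-10·β' ≈ 9.027756 ∉ [0.5, 1.7) ⇒ out
candidate 3: (m,n)=(-9,-10) → π∥ = -9-10·β ≈ -42.027756, π⊥ = -9-10·β' ≈ -5.972244 ∉ [0.5, 1.7) ⇒ out
candidate 4: (m,n)=(-8,-4) → π∥ = -8-4·β ≈ -21.211103, π⊥ = -8-4·β' ≈ -6.788897 ∉ [0.5, 1.7) ⇒ out
candidate 5: (m,n)=(2,1) → π∥ = 2+1·β ≈ 5.302776, π⊥ = 2+1·β' ≈ 1.697224 ∈ [0.5, 1.7) ⇒ IN Λ
candidate 6: (m,n)=(-9,4) → π∥ = -9+4·β ≈ 4.211103, π⊥ = -9+4·β' ≈ -10.211103 ∉ [0.5, 1.7) ⇒ out
candidate 7: (m,n)=(-8,-7) → π∥ = -8-7·β ≈ -31.119429, π⊥ = -8-7·β' ≈ -5.880571 ∉ [0.5, 1.7) ⇒ out

5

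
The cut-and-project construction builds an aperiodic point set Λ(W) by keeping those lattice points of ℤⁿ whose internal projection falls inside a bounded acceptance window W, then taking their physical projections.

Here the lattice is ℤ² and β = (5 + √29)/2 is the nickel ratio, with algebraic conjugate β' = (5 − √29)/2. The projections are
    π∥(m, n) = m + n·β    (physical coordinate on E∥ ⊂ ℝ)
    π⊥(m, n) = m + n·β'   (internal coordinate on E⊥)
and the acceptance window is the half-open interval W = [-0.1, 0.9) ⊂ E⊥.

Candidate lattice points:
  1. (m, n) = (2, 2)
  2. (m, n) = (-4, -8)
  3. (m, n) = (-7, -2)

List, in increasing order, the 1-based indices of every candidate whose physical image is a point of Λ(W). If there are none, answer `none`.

β' = (5−√29)/2 ≈ -0.1926.
#1 (2,2): internal coord 2 + (2)·β' = +1.6148; +1.6148 ∉ [-0.1, 0.9) → out
#2 (-4,-8): internal coord -4 + (-8)·β' = -2.4593; -2.4593 ∉ [-0.1, 0.9) → out
#3 (-7,-2): internal coord -7 + (-2)·β' = -6.6148; -6.6148 ∉ [-0.1, 0.9) → out

none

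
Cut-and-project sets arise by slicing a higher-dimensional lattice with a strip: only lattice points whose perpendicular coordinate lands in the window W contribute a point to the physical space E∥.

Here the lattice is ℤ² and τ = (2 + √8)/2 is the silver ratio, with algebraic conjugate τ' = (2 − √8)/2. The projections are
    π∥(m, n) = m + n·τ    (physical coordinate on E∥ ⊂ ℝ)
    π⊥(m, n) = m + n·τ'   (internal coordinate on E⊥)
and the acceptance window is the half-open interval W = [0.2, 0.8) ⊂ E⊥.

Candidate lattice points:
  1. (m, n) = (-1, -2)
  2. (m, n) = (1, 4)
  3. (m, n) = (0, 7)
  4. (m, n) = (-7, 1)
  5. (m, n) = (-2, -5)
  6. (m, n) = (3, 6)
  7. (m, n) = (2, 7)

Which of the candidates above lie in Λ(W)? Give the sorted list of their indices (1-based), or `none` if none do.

6

Compute τ' = (2−√8)/2 = -0.4142, so π⊥(m,n) = m -0.4142·n.
#1 (-1,-2): internal coord -1 + (-2)·τ' = -0.1716; -0.1716 ∉ [0.2, 0.8) → out
#2 (1,4): internal coord 1 + (4)·τ' = -0.6569; -0.6569 ∉ [0.2, 0.8) → out
#3 (0,7): internal coord 0 + (7)·τ' = -2.8995; -2.8995 ∉ [0.2, 0.8) → out
#4 (-7,1): internal coord -7 + (1)·τ' = -7.4142; -7.4142 ∉ [0.2, 0.8) → out
#5 (-2,-5): internal coord -2 + (-5)·τ' = +0.0711; +0.0711 ∉ [0.2, 0.8) → out
#6 (3,6): internal coord 3 + (6)·τ' = +0.5147; +0.5147 ∈ [0.2, 0.8) → IN Λ
#7 (2,7): internal coord 2 + (7)·τ' = -0.8995; -0.8995 ∉ [0.2, 0.8) → out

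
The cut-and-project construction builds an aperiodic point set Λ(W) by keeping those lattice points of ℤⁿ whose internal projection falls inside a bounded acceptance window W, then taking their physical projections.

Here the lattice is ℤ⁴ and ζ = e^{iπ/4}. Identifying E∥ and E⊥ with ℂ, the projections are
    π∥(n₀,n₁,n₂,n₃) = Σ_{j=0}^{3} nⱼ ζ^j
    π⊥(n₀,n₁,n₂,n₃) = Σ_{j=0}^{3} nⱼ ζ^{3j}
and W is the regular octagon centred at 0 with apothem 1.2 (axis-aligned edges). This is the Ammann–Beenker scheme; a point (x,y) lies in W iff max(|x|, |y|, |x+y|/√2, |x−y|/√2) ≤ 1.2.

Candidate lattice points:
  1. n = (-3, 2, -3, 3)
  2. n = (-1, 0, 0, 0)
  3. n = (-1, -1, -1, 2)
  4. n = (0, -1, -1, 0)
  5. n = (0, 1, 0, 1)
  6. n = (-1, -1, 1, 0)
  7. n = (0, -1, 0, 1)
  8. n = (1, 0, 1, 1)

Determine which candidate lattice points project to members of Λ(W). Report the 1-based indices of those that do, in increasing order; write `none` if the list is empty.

π⊥(n) = n₀ + n₁ζ³ + n₂ζ⁶ + n₃ζ⁹ where ζ = e^{iπ/4}.
#1 (-3, 2, -3, 3): internal (-2.292893, 6.535534); octagon support 6.535534 vs apothem 1.2 → ∉ W
#2 (-1, 0, 0, 0): internal (-1.000000, 0.000000); octagon support 1.000000 vs apothem 1.2 → ∈ W
#3 (-1, -1, -1, 2): internal (1.121320, 1.707107); octagon support 2.000000 vs apothem 1.2 → ∉ W
#4 (0, -1, -1, 0): internal (0.707107, 0.292893); octagon support 0.707107 vs apothem 1.2 → ∈ W
#5 (0, 1, 0, 1): internal (0.000000, 1.414214); octagon support 1.414214 vs apothem 1.2 → ∉ W
#6 (-1, -1, 1, 0): internal (-0.292893, -1.707107); octagon support 1.707107 vs apothem 1.2 → ∉ W
#7 (0, -1, 0, 1): internal (1.414214, 0.000000); octagon support 1.414214 vs apothem 1.2 → ∉ W
#8 (1, 0, 1, 1): internal (1.707107, -0.292893); octagon support 1.707107 vs apothem 1.2 → ∉ W

2, 4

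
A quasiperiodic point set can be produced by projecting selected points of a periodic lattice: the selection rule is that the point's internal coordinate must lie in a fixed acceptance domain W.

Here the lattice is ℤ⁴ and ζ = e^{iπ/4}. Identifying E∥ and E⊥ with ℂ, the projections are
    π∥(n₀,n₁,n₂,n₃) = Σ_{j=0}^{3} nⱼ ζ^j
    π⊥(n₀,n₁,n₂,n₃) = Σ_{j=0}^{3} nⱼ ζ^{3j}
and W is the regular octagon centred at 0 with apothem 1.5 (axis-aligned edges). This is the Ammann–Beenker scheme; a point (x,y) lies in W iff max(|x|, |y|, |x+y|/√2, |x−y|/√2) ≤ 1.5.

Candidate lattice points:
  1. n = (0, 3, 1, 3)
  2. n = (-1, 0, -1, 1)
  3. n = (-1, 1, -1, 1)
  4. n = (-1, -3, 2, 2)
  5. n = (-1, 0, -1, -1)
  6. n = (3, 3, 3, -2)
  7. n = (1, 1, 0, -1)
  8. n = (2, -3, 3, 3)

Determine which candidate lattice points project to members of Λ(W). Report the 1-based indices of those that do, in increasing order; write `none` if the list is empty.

7

With ζ = e^{iπ/4} the internal vectors are ζ^0,ζ^3,ζ^6,ζ^9.
#1 (0, 3, 1, 3): internal (0.00000, 3.24264); octagon support 3.24264 vs apothem 1.5 → ∉ W
#2 (-1, 0, -1, 1): internal (-0.29289, 1.70711); octagon support 1.70711 vs apothem 1.5 → ∉ W
#3 (-1, 1, -1, 1): internal (-1.00000, 2.41421); octagon support 2.41421 vs apothem 1.5 → ∉ W
#4 (-1, -3, 2, 2): internal (2.53553, -2.70711); octagon support 3.70711 vs apothem 1.5 → ∉ W
#5 (-1, 0, -1, -1): internal (-1.70711, 0.29289); octagon support 1.70711 vs apothem 1.5 → ∉ W
#6 (3, 3, 3, -2): internal (-0.53553, -2.29289); octagon support 2.29289 vs apothem 1.5 → ∉ W
#7 (1, 1, 0, -1): internal (-0.41421, 0.00000); octagon support 0.41421 vs apothem 1.5 → ∈ W
#8 (2, -3, 3, 3): internal (6.24264, -3.00000); octagon support 6.53553 vs apothem 1.5 → ∉ W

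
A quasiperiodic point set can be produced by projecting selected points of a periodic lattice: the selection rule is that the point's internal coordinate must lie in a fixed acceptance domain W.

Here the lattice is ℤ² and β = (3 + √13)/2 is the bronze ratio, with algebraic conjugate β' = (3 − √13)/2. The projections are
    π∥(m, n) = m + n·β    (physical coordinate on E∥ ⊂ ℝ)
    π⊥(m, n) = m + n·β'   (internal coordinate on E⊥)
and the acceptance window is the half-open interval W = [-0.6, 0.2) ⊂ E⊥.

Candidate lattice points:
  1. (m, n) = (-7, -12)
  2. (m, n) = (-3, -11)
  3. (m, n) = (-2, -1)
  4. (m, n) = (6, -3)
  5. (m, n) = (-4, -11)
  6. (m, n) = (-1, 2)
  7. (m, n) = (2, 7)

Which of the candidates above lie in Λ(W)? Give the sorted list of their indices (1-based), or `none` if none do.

Compute β' = (3−√13)/2 = -0.30278, so π⊥(m,n) = m -0.30278·n.
candidate 1: (m,n)=(-7,-12) → π∥ = -7-12·β ≈ -46.63331, π⊥ = -7-12·β' ≈ -3.36669 ∉ [-0.6, 0.2) ⇒ out
candidate 2: (m,n)=(-3,-11) → π∥ = -3-11·β ≈ -39.33053, π⊥ = -3-11·β' ≈ 0.33053 ∉ [-0.6, 0.2) ⇒ out
candidate 3: (m,n)=(-2,-1) → π∥ = -2-1·β ≈ -5.30278, π⊥ = -2-1·β' ≈ -1.69722 ∉ [-0.6, 0.2) ⇒ out
candidate 4: (m,n)=(6,-3) → π∥ = 6-3·β ≈ -3.90833, π⊥ = 6-3·β' ≈ 6.90833 ∉ [-0.6, 0.2) ⇒ out
candidate 5: (m,n)=(-4,-11) → π∥ = -4-11·β ≈ -40.33053, π⊥ = -4-11·β' ≈ -0.66947 ∉ [-0.6, 0.2) ⇒ out
candidate 6: (m,n)=(-1,2) → π∥ = -1+2·β ≈ 5.60555, π⊥ = -1+2·β' ≈ -1.60555 ∉ [-0.6, 0.2) ⇒ out
candidate 7: (m,n)=(2,7) → π∥ = 2+7·β ≈ 25.11943, π⊥ = 2+7·β' ≈ -0.11943 ∈ [-0.6, 0.2) ⇒ IN Λ

7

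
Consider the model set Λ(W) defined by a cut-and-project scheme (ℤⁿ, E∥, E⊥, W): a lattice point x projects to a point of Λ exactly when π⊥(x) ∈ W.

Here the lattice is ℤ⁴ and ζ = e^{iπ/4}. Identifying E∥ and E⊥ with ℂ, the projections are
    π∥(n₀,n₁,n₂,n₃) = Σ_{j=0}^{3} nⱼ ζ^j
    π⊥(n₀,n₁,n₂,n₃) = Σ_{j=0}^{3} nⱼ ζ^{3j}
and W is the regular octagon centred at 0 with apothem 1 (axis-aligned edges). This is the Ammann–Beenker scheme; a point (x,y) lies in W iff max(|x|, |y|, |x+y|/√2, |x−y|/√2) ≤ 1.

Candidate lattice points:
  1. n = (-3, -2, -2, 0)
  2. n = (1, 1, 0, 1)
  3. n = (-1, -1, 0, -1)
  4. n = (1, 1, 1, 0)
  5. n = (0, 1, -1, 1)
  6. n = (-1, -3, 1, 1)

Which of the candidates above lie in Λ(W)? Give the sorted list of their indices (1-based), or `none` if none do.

4

π⊥(n) = n₀ + n₁ζ³ + n₂ζ⁶ + n₃ζ⁹ where ζ = e^{iπ/4}.
candidate 1: n = (-3, -2, -2, 0) → π⊥ ≈ (-1.58579, +0.58579); max(|x|,|y|,|x±y|/√2) = 1.58579 > 1 ⇒ ∉ W
candidate 2: n = (1, 1, 0, 1) → π⊥ ≈ (+1.00000, +1.41421); max(|x|,|y|,|x±y|/√2) = 1.70711 > 1 ⇒ ∉ W
candidate 3: n = (-1, -1, 0, -1) → π⊥ ≈ (-1.00000, -1.41421); max(|x|,|y|,|x±y|/√2) = 1.70711 > 1 ⇒ ∉ W
candidate 4: n = (1, 1, 1, 0) → π⊥ ≈ (+0.29289, -0.29289); max(|x|,|y|,|x±y|/√2) = 0.41421 ≤ 1 ⇒ ∈ W
candidate 5: n = (0, 1, -1, 1) → π⊥ ≈ (+0.00000, +2.41421); max(|x|,|y|,|x±y|/√2) = 2.41421 > 1 ⇒ ∉ W
candidate 6: n = (-1, -3, 1, 1) → π⊥ ≈ (+1.82843, -2.41421); max(|x|,|y|,|x±y|/√2) = 3.00000 > 1 ⇒ ∉ W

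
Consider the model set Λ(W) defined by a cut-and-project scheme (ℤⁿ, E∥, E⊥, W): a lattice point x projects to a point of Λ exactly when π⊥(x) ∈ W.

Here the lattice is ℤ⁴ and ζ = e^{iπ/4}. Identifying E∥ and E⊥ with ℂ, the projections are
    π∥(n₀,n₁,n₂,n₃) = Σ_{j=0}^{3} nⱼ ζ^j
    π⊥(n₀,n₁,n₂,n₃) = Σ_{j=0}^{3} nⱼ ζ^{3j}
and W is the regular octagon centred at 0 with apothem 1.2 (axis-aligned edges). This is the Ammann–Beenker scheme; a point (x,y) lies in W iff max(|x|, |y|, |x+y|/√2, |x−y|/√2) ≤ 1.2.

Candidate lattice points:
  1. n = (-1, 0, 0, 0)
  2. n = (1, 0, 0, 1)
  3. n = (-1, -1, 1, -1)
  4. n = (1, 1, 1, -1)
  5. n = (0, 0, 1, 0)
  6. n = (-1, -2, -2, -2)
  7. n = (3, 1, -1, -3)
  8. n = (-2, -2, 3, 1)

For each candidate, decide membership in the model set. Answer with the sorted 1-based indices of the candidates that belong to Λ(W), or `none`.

1, 4, 5, 7

π⊥(n) = n₀ + n₁ζ³ + n₂ζ⁶ + n₃ζ⁹ where ζ = e^{iπ/4}.
candidate 1: n = (-1, 0, 0, 0) → π⊥ ≈ (-1.00000, +0.00000); max(|x|,|y|,|x±y|/√2) = 1.00000 ≤ 1.2 ⇒ ∈ W
candidate 2: n = (1, 0, 0, 1) → π⊥ ≈ (+1.70711, +0.70711); max(|x|,|y|,|x±y|/√2) = 1.70711 > 1.2 ⇒ ∉ W
candidate 3: n = (-1, -1, 1, -1) → π⊥ ≈ (-1.00000, -2.41421); max(|x|,|y|,|x±y|/√2) = 2.41421 > 1.2 ⇒ ∉ W
candidate 4: n = (1, 1, 1, -1) → π⊥ ≈ (-0.41421, -1.00000); max(|x|,|y|,|x±y|/√2) = 1.00000 ≤ 1.2 ⇒ ∈ W
candidate 5: n = (0, 0, 1, 0) → π⊥ ≈ (+0.00000, -1.00000); max(|x|,|y|,|x±y|/√2) = 1.00000 ≤ 1.2 ⇒ ∈ W
candidate 6: n = (-1, -2, -2, -2) → π⊥ ≈ (-1.00000, -0.82843); max(|x|,|y|,|x±y|/√2) = 1.29289 > 1.2 ⇒ ∉ W
candidate 7: n = (3, 1, -1, -3) → π⊥ ≈ (+0.17157, -0.41421); max(|x|,|y|,|x±y|/√2) = 0.41421 ≤ 1.2 ⇒ ∈ W
candidate 8: n = (-2, -2, 3, 1) → π⊥ ≈ (+0.12132, -3.70711); max(|x|,|y|,|x±y|/√2) = 3.70711 > 1.2 ⇒ ∉ W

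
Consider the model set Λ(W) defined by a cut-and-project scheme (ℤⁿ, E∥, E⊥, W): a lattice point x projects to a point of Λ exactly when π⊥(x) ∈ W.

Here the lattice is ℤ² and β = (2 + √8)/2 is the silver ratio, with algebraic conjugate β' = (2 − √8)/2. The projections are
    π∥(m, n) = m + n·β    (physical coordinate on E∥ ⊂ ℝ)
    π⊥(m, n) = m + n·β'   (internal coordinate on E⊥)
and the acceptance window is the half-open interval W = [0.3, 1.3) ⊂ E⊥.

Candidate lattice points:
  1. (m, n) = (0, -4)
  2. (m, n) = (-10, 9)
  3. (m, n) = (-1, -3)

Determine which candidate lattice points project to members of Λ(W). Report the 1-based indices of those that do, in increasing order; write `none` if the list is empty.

none

β' = (2−√8)/2 ≈ -0.4142.
candidate 1: (m,n)=(0,-4) → π∥ = 0-4·β ≈ -9.6569, π⊥ = 0-4·β' ≈ 1.6569 ∉ [0.3, 1.3) ⇒ out
candidate 2: (m,n)=(-10,9) → π∥ = -10+9·β ≈ 11.7279, π⊥ = -10+9·β' ≈ -13.7279 ∉ [0.3, 1.3) ⇒ out
candidate 3: (m,n)=(-1,-3) → π∥ = -1-3·β ≈ -8.2426, π⊥ = -1-3·β' ≈ 0.2426 ∉ [0.3, 1.3) ⇒ out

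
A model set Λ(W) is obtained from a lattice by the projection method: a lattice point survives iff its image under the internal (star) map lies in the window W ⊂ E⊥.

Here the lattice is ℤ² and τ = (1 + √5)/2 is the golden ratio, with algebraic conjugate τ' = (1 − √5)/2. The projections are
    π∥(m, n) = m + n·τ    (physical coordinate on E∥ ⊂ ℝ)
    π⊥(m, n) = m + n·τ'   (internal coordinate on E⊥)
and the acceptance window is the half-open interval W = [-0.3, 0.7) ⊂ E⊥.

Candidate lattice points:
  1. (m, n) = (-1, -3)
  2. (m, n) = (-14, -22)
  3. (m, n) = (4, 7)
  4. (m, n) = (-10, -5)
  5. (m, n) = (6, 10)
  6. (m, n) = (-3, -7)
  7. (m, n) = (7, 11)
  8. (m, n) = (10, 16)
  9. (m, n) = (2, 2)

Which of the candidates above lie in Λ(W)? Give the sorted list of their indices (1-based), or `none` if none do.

5, 7, 8

Numerically τ ≈ 1.618034 and τ' = −1/τ ≈ -0.618034.
#1 (-1,-3): internal coord -1 + (-3)·τ' = +0.854102; +0.854102 ∉ [-0.3, 0.7) → out
#2 (-14,-22): internal coord -14 + (-22)·τ' = -0.403252; -0.403252 ∉ [-0.3, 0.7) → out
#3 (4,7): internal coord 4 + (7)·τ' = -0.326238; -0.326238 ∉ [-0.3, 0.7) → out
#4 (-10,-5): internal coord -10 + (-5)·τ' = -6.909830; -6.909830 ∉ [-0.3, 0.7) → out
#5 (6,10): internal coord 6 + (10)·τ' = -0.180340; -0.180340 ∈ [-0.3, 0.7) → IN Λ
#6 (-3,-7): internal coord -3 + (-7)·τ' = +1.326238; +1.326238 ∉ [-0.3, 0.7) → out
#7 (7,11): internal coord 7 + (11)·τ' = +0.201626; +0.201626 ∈ [-0.3, 0.7) → IN Λ
#8 (10,16): internal coord 10 + (16)·τ' = +0.111456; +0.111456 ∈ [-0.3, 0.7) → IN Λ
#9 (2,2): internal coord 2 + (2)·τ' = +0.763932; +0.763932 ∉ [-0.3, 0.7) → out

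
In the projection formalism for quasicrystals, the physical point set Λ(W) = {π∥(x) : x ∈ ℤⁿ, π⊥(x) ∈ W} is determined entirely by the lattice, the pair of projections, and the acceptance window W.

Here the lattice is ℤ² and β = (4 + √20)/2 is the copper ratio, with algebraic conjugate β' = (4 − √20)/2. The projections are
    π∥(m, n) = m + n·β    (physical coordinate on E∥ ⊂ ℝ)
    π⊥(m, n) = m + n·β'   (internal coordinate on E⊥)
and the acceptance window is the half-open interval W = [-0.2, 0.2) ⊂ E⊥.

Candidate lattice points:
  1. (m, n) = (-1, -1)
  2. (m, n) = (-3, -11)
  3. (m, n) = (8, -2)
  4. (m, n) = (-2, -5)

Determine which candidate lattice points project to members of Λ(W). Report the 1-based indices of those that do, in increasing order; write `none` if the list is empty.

β' = (4−√20)/2 ≈ -0.236068.
candidate 1: (m,n)=(-1,-1) → π∥ = -1-1·β ≈ -5.236068, π⊥ = -1-1·β' ≈ -0.763932 ∉ [-0.2, 0.2) ⇒ out
candidate 2: (m,n)=(-3,-11) → π∥ = -3-11·β ≈ -49.596748, π⊥ = -3-11·β' ≈ -0.403252 ∉ [-0.2, 0.2) ⇒ out
candidate 3: (m,n)=(8,-2) → π∥ = 8-2·β ≈ -0.472136, π⊥ = 8-2·β' ≈ 8.472136 ∉ [-0.2, 0.2) ⇒ out
candidate 4: (m,n)=(-2,-5) → π∥ = -2-5·β ≈ -23.180340, π⊥ = -2-5·β' ≈ -0.819660 ∉ [-0.2, 0.2) ⇒ out

none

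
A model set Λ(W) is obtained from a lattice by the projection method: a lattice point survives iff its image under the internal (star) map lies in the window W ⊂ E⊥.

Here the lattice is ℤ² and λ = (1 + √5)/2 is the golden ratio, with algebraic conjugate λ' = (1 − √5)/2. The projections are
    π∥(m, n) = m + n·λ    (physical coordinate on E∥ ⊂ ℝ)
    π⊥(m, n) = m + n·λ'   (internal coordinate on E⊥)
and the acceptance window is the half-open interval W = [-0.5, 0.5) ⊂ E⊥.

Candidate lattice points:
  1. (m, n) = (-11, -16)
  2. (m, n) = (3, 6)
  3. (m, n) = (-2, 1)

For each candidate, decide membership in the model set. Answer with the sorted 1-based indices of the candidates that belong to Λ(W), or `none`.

λ' = (1−√5)/2 ≈ -0.618034.
candidate 1: (m,n)=(-11,-16) → π∥ = -11-16·λ ≈ -36.888544, π⊥ = -11-16·λ' ≈ -1.111456 ∉ [-0.5, 0.5) ⇒ out
candidate 2: (m,n)=(3,6) → π∥ = 3+6·λ ≈ 12.708204, π⊥ = 3+6·λ' ≈ -0.708204 ∉ [-0.5, 0.5) ⇒ out
candidate 3: (m,n)=(-2,1) → π∥ = -2+1·λ ≈ -0.381966, π⊥ = -2+1·λ' ≈ -2.618034 ∉ [-0.5, 0.5) ⇒ out

none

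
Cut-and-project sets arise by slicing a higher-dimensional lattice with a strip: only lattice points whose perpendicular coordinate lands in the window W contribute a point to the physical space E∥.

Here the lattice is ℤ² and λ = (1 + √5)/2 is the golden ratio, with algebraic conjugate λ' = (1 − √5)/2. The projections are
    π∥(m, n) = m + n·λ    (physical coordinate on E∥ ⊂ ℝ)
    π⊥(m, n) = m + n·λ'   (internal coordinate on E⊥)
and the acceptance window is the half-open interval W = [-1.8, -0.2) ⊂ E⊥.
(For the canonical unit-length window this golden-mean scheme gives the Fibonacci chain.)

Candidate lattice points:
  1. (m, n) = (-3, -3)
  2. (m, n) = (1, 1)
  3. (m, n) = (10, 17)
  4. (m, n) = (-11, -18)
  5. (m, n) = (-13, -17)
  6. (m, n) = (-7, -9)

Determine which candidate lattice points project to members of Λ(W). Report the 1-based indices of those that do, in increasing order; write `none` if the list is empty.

λ' = (1−√5)/2 ≈ -0.618034.
candidate 1: (m,n)=(-3,-3) → π∥ = -3-3·λ ≈ -7.854102, π⊥ = -3-3·λ' ≈ -1.145898 ∈ [-1.8, -0.2) ⇒ IN Λ
candidate 2: (m,n)=(1,1) → π∥ = 1+1·λ ≈ 2.618034, π⊥ = 1+1·λ' ≈ 0.381966 ∉ [-1.8, -0.2) ⇒ out
candidate 3: (m,n)=(10,17) → π∥ = 10+17·λ ≈ 37.506578, π⊥ = 10+17·λ' ≈ -0.506578 ∈ [-1.8, -0.2) ⇒ IN Λ
candidate 4: (m,n)=(-11,-18) → π∥ = -11-18·λ ≈ -40.124612, π⊥ = -11-18·λ' ≈ 0.124612 ∉ [-1.8, -0.2) ⇒ out
candidate 5: (m,n)=(-13,-17) → π∥ = -13-17·λ ≈ -40.506578, π⊥ = -13-17·λ' ≈ -2.493422 ∉ [-1.8, -0.2) ⇒ out
candidate 6: (m,n)=(-7,-9) → π∥ = -7-9·λ ≈ -21.562306, π⊥ = -7-9·λ' ≈ -1.437694 ∈ [-1.8, -0.2) ⇒ IN Λ

1, 3, 6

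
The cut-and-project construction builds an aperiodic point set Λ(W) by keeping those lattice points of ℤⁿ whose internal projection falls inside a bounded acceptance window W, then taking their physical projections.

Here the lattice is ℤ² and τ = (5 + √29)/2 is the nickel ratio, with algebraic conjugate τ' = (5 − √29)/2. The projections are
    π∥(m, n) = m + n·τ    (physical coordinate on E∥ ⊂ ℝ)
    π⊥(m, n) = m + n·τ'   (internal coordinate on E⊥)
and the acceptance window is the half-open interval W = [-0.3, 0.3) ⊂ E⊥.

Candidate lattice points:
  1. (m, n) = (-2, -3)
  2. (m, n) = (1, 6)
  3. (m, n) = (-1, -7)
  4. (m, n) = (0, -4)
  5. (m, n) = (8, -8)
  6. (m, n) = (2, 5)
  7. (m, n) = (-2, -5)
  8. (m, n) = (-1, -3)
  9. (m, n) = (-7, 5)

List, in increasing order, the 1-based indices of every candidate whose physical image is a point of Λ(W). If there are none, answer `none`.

2

Numerically τ ≈ 5.19258 and τ' = −1/τ ≈ -0.19258.
candidate 1: (m,n)=(-2,-3) → π∥ = -2-3·τ ≈ -17.57775, π⊥ = -2-3·τ' ≈ -1.42225 ∉ [-0.3, 0.3) ⇒ out
candidate 2: (m,n)=(1,6) → π∥ = 1+6·τ ≈ 32.15549, π⊥ = 1+6·τ' ≈ -0.15549 ∈ [-0.3, 0.3) ⇒ IN Λ
candidate 3: (m,n)=(-1,-7) → π∥ = -1-7·τ ≈ -37.34808, π⊥ = -1-7·τ' ≈ 0.34808 ∉ [-0.3, 0.3) ⇒ out
candidate 4: (m,n)=(0,-4) → π∥ = 0-4·τ ≈ -20.77033, π⊥ = 0-4·τ' ≈ 0.77033 ∉ [-0.3, 0.3) ⇒ out
candidate 5: (m,n)=(8,-8) → π∥ = 8-8·τ ≈ -33.54066, π⊥ = 8-8·τ' ≈ 9.54066 ∉ [-0.3, 0.3) ⇒ out
candidate 6: (m,n)=(2,5) → π∥ = 2+5·τ ≈ 27.96291, π⊥ = 2+5·τ' ≈ 1.03709 ∉ [-0.3, 0.3) ⇒ out
candidate 7: (m,n)=(-2,-5) → π∥ = -2-5·τ ≈ -27.96291, π⊥ = -2-5·τ' ≈ -1.03709 ∉ [-0.3, 0.3) ⇒ out
candidate 8: (m,n)=(-1,-3) → π∥ = -1-3·τ ≈ -16.57775, π⊥ = -1-3·τ' ≈ -0.42225 ∉ [-0.3, 0.3) ⇒ out
candidate 9: (m,n)=(-7,5) → π∥ = -7+5·τ ≈ 18.96291, π⊥ = -7+5·τ' ≈ -7.96291 ∉ [-0.3, 0.3) ⇒ out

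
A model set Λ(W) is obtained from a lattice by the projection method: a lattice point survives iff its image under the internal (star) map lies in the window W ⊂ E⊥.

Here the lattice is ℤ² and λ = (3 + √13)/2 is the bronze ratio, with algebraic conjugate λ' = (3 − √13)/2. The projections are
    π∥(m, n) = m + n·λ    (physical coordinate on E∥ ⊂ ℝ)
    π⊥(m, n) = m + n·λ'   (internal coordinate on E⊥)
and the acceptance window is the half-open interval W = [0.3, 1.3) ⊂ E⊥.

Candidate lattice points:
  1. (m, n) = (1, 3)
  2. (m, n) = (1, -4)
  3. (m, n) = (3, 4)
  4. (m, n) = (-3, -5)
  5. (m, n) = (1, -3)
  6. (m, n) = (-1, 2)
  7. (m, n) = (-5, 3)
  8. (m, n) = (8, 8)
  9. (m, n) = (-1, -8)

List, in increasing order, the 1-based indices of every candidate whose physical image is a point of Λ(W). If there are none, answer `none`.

Numerically λ ≈ 3.302776 and λ' = −1/λ ≈ -0.302776.
[1] lift (1,3): star map gives 0.091673; window check 0.3 ≤ 0.091673 < 1.3 is false → out
[2] lift (1,-4): star map gives 2.211103; window check 0.3 ≤ 2.211103 < 1.3 is false → out
[3] lift (3,4): star map gives 1.788897; window check 0.3 ≤ 1.788897 < 1.3 is false → out
[4] lift (-3,-5): star map gives -1.486122; window check 0.3 ≤ -1.486122 < 1.3 is false → out
[5] lift (1,-3): star map gives 1.908327; window check 0.3 ≤ 1.908327 < 1.3 is false → out
[6] lift (-1,2): star map gives -1.605551; window check 0.3 ≤ -1.605551 < 1.3 is false → out
[7] lift (-5,3): star map gives -5.908327; window check 0.3 ≤ -5.908327 < 1.3 is false → out
[8] lift (8,8): star map gives 5.577795; window check 0.3 ≤ 5.577795 < 1.3 is false → out
[9] lift (-1,-8): star map gives 1.422205; window check 0.3 ≤ 1.422205 < 1.3 is false → out

none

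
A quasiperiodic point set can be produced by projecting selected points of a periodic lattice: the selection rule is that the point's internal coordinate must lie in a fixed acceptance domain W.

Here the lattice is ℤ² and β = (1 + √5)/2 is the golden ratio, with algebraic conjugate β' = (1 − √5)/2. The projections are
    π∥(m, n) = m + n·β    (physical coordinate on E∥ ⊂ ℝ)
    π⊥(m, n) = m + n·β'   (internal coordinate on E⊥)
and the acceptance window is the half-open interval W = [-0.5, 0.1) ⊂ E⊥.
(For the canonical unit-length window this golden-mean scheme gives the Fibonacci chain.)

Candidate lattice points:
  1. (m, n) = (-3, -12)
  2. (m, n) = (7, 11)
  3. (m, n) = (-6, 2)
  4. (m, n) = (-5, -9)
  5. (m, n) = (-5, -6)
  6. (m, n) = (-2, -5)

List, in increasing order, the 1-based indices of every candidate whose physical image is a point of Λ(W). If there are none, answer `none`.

Compute β' = (1−√5)/2 = -0.61803, so π⊥(m,n) = m -0.61803·n.
#1 (-3,-12): internal coord -3 + (-12)·β' = +4.41641; +4.41641 ∉ [-0.5, 0.1) → out
#2 (7,11): internal coord 7 + (11)·β' = +0.20163; +0.20163 ∉ [-0.5, 0.1) → out
#3 (-6,2): internal coord -6 + (2)·β' = -7.23607; -7.23607 ∉ [-0.5, 0.1) → out
#4 (-5,-9): internal coord -5 + (-9)·β' = +0.56231; +0.56231 ∉ [-0.5, 0.1) → out
#5 (-5,-6): internal coord -5 + (-6)·β' = -1.29180; -1.29180 ∉ [-0.5, 0.1) → out
#6 (-2,-5): internal coord -2 + (-5)·β' = +1.09017; +1.09017 ∉ [-0.5, 0.1) → out

none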